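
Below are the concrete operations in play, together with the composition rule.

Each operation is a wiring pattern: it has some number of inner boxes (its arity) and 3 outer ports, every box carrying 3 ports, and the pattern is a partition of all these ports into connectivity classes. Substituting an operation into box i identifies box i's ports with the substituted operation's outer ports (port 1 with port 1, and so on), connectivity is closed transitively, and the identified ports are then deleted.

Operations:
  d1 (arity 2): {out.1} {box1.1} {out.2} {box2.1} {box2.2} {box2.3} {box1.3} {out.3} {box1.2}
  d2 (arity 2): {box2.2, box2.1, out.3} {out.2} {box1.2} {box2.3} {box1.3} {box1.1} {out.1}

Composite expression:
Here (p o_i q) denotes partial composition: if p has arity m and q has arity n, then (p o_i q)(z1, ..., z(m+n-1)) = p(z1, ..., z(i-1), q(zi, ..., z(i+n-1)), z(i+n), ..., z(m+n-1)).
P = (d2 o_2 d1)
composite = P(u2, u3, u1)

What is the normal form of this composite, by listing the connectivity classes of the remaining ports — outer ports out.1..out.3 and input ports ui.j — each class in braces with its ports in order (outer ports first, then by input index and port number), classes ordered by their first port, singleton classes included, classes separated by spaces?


After gluing at d2, chains via deleted ports link the u-ports.
stage d1: inputs (u3, u1), connectivity {out.1} {out.2} {out.3} {u1.1} {u1.2} {u1.3} {u3.1} {u3.2} {u3.3}, out.j its boundary
stage d2: inputs (u2, u3, u1), connectivity {out.1} {out.2} {out.3} {u1.1} {u1.2} {u1.3} {u2.1} {u2.2} {u2.3} {u3.1} {u3.2} {u3.3}, out.j its boundary

{out.1} {out.2} {out.3} {u1.1} {u1.2} {u1.3} {u2.1} {u2.2} {u2.3} {u3.1} {u3.2} {u3.3}


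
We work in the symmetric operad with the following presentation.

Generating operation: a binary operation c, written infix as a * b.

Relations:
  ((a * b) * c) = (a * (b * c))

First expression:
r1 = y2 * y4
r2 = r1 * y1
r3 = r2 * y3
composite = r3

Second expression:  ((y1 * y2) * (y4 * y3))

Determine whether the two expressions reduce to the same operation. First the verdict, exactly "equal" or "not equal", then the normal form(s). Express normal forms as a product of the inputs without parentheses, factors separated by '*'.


not equal — first y2 * y4 * y1 * y3, second y1 * y2 * y4 * y3

In normal form, the first expression is y2 * y4 * y1 * y3
In normal form, the second expression is y1 * y2 * y4 * y3
The normal forms differ: not equal.


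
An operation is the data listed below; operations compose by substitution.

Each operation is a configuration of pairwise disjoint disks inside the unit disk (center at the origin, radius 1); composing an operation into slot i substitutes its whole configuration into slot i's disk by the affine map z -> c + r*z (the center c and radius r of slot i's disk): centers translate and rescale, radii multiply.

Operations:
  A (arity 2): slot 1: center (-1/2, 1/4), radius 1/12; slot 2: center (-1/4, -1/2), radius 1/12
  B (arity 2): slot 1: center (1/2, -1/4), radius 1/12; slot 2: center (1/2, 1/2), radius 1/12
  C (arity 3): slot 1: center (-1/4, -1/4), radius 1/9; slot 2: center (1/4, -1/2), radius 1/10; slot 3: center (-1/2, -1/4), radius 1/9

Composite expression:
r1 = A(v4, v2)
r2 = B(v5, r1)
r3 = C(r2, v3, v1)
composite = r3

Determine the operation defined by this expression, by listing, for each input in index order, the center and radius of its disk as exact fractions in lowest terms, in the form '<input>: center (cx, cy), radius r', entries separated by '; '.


Below C, radii multiply path by path; the v-disk centers shift.
input v5: composing its 2 substitution steps yields center (-7/36, -5/18), radius 1/108
input v4: composing its 3 substitution steps yields center (-43/216, -83/432), radius 1/1296
input v2: composing its 3 substitution steps yields center (-85/432, -43/216), radius 1/1296
input v3: composing its 1 substitution step yields center (1/4, -1/2), radius 1/10
input v1: composing its 1 substitution step yields center (-1/2, -1/4), radius 1/9

v1: center (-1/2, -1/4), radius 1/9; v2: center (-85/432, -43/216), radius 1/1296; v3: center (1/4, -1/2), radius 1/10; v4: center (-43/216, -83/432), radius 1/1296; v5: center (-7/36, -5/18), radius 1/108


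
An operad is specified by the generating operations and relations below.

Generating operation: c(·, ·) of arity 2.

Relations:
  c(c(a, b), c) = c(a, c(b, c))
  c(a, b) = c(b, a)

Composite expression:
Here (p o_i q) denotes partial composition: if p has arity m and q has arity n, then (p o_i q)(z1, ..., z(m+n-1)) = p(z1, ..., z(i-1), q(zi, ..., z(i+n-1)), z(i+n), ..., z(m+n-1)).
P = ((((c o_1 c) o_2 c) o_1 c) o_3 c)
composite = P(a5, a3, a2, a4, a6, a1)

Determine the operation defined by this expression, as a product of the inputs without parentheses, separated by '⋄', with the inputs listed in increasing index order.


a1 ⋄ a2 ⋄ a3 ⋄ a4 ⋄ a5 ⋄ a6

With c associative and commutative, the a-input set is all that matters.
c(a5, a3) collapses to a5 ⋄ a3
c(a2, a4) collapses to a2 ⋄ a4
c(c(a2, a4), a6) collapses to a2 ⋄ a4 ⋄ a6
c(c(a5, a3), c(c(a2, a4), a6)) collapses to a5 ⋄ a3 ⋄ a2 ⋄ a4 ⋄ a6
c(c(c(a5, a3), c(c(a2, a4), a6)), a1) collapses to a5 ⋄ a3 ⋄ a2 ⋄ a4 ⋄ a6 ⋄ a1
reordering the factors by index: a1 ⋄ a2 ⋄ a3 ⋄ a4 ⋄ a5 ⋄ a6


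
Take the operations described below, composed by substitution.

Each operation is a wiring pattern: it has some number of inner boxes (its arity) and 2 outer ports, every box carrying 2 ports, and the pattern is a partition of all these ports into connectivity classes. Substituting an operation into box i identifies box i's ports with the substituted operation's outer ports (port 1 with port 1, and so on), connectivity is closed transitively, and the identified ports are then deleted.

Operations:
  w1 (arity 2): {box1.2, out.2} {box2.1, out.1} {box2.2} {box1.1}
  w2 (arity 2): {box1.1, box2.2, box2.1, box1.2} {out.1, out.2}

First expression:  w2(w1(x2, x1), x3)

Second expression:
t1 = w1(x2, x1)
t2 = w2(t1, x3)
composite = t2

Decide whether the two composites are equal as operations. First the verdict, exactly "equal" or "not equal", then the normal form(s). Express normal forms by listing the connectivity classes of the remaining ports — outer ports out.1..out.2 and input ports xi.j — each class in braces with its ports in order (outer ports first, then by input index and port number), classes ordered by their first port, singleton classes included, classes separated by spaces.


The first expression reduces to {out.1, out.2} {x1.1, x2.2, x3.1, x3.2} {x1.2} {x2.1}
The second expression reduces to {out.1, out.2} {x1.1, x2.2, x3.1, x3.2} {x1.2} {x2.1}
The normal forms match — equal.

equal; the common form is {out.1, out.2} {x1.1, x2.2, x3.1, x3.2} {x1.2} {x2.1}


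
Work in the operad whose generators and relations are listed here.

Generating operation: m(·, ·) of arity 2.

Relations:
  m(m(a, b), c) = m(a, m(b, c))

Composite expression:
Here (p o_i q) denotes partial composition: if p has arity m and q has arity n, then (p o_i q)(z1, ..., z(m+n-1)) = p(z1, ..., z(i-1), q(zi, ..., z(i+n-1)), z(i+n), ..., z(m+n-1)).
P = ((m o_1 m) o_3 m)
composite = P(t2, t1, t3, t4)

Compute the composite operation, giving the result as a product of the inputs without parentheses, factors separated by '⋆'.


t2 ⋆ t1 ⋆ t3 ⋆ t4

Key point: m is associative — brackets drop, the t-order remains.
m(t2, t1) unparenthesizes to t2 ⋆ t1
m(t3, t4) unparenthesizes to t3 ⋆ t4
m(m(t2, t1), m(t3, t4)) unparenthesizes to t2 ⋆ t1 ⋆ t3 ⋆ t4


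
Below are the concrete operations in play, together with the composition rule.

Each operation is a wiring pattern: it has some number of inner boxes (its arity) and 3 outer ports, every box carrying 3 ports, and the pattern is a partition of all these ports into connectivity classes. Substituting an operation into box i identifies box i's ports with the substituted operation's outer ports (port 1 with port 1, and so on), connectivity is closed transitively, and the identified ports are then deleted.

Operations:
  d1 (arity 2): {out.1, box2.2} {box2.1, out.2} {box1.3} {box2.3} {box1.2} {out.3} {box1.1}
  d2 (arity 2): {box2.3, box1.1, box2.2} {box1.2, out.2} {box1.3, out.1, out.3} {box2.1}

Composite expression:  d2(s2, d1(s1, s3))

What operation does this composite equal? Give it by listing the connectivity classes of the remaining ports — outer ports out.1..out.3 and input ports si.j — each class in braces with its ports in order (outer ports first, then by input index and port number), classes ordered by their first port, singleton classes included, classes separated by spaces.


Two ports join when wires chain via d2-identified ports.
d1 over (s1, s3) gives {out.1, s3.2} {out.2, s3.1} {out.3} {s1.1} {s1.2} {s1.3} {s3.3}, out.j being that stage's outer ports
d2 over (s2, s1, s3) gives {out.1, out.3, s2.3} {out.2, s2.2} {s1.1} {s1.2} {s1.3} {s2.1, s3.1} {s3.2} {s3.3}, out.j being that stage's outer ports

{out.1, out.3, s2.3} {out.2, s2.2} {s1.1} {s1.2} {s1.3} {s2.1, s3.1} {s3.2} {s3.3}


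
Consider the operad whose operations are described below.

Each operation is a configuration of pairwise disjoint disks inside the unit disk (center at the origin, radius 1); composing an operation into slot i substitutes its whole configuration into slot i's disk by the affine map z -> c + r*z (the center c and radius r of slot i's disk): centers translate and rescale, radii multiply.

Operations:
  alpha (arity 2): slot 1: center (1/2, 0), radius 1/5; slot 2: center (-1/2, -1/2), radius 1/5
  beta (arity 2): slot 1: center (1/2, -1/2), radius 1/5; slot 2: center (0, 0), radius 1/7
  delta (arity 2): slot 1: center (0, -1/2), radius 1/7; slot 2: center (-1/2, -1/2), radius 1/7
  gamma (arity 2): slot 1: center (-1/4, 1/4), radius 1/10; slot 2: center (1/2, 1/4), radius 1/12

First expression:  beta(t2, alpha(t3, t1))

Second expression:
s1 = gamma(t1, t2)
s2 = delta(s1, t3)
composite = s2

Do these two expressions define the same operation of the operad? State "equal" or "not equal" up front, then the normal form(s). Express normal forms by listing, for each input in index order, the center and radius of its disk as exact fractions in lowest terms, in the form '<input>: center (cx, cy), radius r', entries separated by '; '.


not equal; first: t1: center (-1/14, -1/14), radius 1/35; t2: center (1/2, -1/2), radius 1/5; t3: center (1/14, 0), radius 1/35; second: t1: center (-1/28, -13/28), radius 1/70; t2: center (1/14, -13/28), radius 1/84; t3: center (-1/2, -1/2), radius 1/7

The first expression, normalized: t1: center (-1/14, -1/14), radius 1/35; t2: center (1/2, -1/2), radius 1/5; t3: center (1/14, 0), radius 1/35
The second expression, normalized: t1: center (-1/28, -13/28), radius 1/70; t2: center (1/14, -13/28), radius 1/84; t3: center (-1/2, -1/2), radius 1/7
The forms do not match — not equal.


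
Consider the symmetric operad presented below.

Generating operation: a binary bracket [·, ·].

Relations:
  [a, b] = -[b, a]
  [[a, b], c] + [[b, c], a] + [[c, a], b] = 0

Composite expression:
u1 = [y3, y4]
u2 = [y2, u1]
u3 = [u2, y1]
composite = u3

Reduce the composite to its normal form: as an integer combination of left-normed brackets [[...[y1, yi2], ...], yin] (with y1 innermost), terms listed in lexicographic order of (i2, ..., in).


In the tensor algebra, words opening y1 carry the y1-anchored form.
Composite bracket: [[y2, [y3, y4]], y1]
Applying ab - ba throughout gives 8 signed words (2^3 = 8).
The y1-initial words carry the normal form:
  from y1y2y3y4, sign -1: term -[[[y1, y2], y3], y4]
  from y1y2y4y3, sign +1: term +[[[y1, y2], y4], y3]
  from y1y3y4y2, sign +1: term +[[[y1, y3], y4], y2]
  from y1y4y3y2, sign -1: term -[[[y1, y4], y3], y2]

-[[[y1, y2], y3], y4] + [[[y1, y2], y4], y3] + [[[y1, y3], y4], y2] - [[[y1, y4], y3], y2]


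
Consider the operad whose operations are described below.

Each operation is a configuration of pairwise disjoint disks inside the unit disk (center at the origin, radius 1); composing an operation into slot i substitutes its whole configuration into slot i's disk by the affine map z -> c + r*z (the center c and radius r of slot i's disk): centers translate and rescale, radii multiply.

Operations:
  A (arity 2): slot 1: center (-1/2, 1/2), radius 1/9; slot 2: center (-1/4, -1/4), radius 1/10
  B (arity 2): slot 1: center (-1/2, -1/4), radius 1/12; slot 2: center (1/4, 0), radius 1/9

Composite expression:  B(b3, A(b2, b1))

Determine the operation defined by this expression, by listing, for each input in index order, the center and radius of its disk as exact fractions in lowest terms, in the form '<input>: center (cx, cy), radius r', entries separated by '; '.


Affine substitution under B: radii multiply and b-centers shift.
b3: after 1 affine step, its disk has center (-1/2, -1/4), radius 1/12
b2: after 2 affine steps, its disk has center (7/36, 1/18), radius 1/81
b1: after 2 affine steps, its disk has center (2/9, -1/36), radius 1/90

b1: center (2/9, -1/36), radius 1/90; b2: center (7/36, 1/18), radius 1/81; b3: center (-1/2, -1/4), radius 1/12


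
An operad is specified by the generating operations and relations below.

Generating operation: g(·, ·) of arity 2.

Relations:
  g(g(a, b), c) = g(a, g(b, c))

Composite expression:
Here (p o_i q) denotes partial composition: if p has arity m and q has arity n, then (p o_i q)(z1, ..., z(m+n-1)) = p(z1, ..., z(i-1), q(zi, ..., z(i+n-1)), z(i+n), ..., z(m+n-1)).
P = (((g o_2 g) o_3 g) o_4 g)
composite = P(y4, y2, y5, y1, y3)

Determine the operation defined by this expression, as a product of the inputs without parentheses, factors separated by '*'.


y4 * y2 * y5 * y1 * y3

Every regrouping of g is equal, so read the y-inputs in written order.
g(y1, y3) linearizes to y1 * y3
g(y5, g(y1, y3)) linearizes to y5 * y1 * y3
g(y2, g(y5, g(y1, y3))) linearizes to y2 * y5 * y1 * y3
g(y4, g(y2, g(y5, g(y1, y3)))) linearizes to y4 * y2 * y5 * y1 * y3


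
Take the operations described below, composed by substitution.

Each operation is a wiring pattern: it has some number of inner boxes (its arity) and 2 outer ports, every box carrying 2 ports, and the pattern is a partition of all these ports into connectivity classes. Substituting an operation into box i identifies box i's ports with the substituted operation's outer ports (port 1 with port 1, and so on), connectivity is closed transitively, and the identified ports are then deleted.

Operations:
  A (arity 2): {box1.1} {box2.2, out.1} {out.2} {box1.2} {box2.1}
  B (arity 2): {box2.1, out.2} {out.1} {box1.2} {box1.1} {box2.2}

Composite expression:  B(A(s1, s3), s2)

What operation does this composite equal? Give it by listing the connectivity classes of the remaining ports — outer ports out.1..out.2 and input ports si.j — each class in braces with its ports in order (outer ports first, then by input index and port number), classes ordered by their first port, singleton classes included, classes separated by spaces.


{out.1} {out.2, s2.1} {s1.1} {s1.2} {s2.2} {s3.1} {s3.2}

Reachability decides: close wires over B-identified ports.
the subtree at A composes to {out.1, s3.2} {out.2} {s1.1} {s1.2} {s3.1} on (s1, s3); out.j = own outer ports
the subtree at B composes to {out.1} {out.2, s2.1} {s1.1} {s1.2} {s2.2} {s3.1} {s3.2} on (s1, s3, s2); out.j = own outer ports


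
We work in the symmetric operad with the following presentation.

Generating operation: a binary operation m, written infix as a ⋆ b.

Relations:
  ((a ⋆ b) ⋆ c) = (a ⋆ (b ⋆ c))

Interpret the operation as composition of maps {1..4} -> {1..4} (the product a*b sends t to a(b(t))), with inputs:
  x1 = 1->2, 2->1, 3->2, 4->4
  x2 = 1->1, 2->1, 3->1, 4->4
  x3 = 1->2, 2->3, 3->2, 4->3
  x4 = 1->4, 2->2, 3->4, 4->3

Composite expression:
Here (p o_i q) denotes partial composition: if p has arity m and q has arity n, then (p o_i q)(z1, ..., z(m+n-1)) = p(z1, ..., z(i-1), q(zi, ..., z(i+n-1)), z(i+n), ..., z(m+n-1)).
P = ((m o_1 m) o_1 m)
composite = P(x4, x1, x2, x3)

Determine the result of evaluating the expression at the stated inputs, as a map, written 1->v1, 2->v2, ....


(x4 ⋆ x1) = 1->2, 2->4, 3->2, 4->3
((x4 ⋆ x1) ⋆ x2) = 1->2, 2->2, 3->2, 4->3
(((x4 ⋆ x1) ⋆ x2) ⋆ x3) = 1->2, 2->2, 3->2, 4->2

1->2, 2->2, 3->2, 4->2


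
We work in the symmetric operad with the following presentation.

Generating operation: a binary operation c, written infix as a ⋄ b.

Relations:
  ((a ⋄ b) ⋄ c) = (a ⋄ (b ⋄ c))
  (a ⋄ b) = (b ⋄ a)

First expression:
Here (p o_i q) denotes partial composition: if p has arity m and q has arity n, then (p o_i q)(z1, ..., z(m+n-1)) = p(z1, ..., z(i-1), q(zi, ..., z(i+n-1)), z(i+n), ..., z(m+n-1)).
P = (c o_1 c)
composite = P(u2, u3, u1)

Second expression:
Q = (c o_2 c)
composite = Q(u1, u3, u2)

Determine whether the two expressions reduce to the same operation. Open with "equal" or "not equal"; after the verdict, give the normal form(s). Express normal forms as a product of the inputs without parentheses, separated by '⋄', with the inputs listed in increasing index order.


The first expression reduces to u1 ⋄ u2 ⋄ u3
The second expression reduces to u1 ⋄ u2 ⋄ u3
Same normal form: equal.

equal; both compose to u1 ⋄ u2 ⋄ u3


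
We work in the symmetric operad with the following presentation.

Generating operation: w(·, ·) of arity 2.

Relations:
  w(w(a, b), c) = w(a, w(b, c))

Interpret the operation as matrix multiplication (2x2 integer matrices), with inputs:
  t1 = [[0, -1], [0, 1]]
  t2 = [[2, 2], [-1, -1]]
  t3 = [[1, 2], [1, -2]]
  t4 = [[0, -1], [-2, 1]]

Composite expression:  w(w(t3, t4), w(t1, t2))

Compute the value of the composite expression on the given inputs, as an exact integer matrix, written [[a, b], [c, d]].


[[-5, -5], [7, 7]]


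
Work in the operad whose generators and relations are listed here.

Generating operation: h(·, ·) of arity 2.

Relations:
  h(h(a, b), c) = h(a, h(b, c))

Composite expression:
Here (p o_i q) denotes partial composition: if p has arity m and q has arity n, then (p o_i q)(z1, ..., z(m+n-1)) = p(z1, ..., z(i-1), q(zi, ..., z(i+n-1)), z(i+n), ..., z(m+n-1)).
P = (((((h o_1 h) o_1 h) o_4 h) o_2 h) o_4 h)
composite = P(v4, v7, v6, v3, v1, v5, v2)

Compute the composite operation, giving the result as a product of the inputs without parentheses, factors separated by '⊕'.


v4 ⊕ v7 ⊕ v6 ⊕ v3 ⊕ v1 ⊕ v5 ⊕ v2


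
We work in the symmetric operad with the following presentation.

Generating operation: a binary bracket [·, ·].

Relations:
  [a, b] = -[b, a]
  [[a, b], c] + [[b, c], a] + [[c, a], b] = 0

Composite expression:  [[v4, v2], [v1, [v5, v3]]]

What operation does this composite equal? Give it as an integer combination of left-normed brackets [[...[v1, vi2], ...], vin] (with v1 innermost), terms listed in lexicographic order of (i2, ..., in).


In the tensor algebra, words opening v1 carry the v1-anchored form.
Composite bracket: [[v4, v2], [v1, [v5, v3]]]
Each bracket splits as ab - ba, giving 16 signed words (2^4 = 16).
Keep just the words that open with v1:
  sign of v1v3v5v2v4 is -1, so it contributes -[[[[v1, v3], v5], v2], v4]
  sign of v1v3v5v4v2 is +1, so it contributes +[[[[v1, v3], v5], v4], v2]
  sign of v1v5v3v2v4 is +1, so it contributes +[[[[v1, v5], v3], v2], v4]
  sign of v1v5v3v4v2 is -1, so it contributes -[[[[v1, v5], v3], v4], v2]

-[[[[v1, v3], v5], v2], v4] + [[[[v1, v3], v5], v4], v2] + [[[[v1, v5], v3], v2], v4] - [[[[v1, v5], v3], v4], v2]


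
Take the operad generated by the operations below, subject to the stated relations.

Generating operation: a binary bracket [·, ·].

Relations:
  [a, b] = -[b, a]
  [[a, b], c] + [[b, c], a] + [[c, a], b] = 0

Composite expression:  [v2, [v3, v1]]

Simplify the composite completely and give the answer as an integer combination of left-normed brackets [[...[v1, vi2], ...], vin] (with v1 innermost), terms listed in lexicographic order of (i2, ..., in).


[[v1, v3], v2]


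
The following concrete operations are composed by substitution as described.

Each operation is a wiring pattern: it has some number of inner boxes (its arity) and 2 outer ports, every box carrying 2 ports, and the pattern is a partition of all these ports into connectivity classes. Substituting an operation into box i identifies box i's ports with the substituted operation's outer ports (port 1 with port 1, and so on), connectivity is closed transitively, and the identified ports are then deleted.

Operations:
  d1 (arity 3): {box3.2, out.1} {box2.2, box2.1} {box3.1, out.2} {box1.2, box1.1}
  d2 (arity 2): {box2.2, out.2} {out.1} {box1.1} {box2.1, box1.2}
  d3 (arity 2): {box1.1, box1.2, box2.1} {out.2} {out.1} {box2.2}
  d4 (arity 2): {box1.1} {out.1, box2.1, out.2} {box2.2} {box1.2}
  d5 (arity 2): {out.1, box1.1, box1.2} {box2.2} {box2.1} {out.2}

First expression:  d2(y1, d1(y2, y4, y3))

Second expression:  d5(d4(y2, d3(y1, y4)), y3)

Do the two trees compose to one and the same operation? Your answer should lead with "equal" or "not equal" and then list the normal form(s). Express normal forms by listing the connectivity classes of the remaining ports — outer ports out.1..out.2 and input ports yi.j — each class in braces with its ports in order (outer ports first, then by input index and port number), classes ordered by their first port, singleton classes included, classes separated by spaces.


not equal; the first gives {out.1} {out.2, y3.1} {y1.1} {y1.2, y3.2} {y2.1, y2.2} {y4.1, y4.2} and the second {out.1} {out.2} {y1.1, y1.2, y4.1} {y2.1} {y2.2} {y3.1} {y3.2} {y4.2}

The first expression reduces to {out.1} {out.2, y3.1} {y1.1} {y1.2, y3.2} {y2.1, y2.2} {y4.1, y4.2}
The second expression reduces to {out.1} {out.2} {y1.1, y1.2, y4.1} {y2.1} {y2.2} {y3.1} {y3.2} {y4.2}
No match — not equal.


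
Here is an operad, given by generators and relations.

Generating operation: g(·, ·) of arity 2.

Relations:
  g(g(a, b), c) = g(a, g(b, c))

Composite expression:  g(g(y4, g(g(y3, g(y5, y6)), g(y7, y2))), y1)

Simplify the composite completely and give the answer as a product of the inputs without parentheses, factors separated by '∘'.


y4 ∘ y3 ∘ y5 ∘ y6 ∘ y7 ∘ y2 ∘ y1

Every regrouping of g is equal, so read the y-inputs in written order.
g(y5, y6) reduces to y5 ∘ y6
g(y3, g(y5, y6)) reduces to y3 ∘ y5 ∘ y6
g(y7, y2) reduces to y7 ∘ y2
g(g(y3, g(y5, y6)), g(y7, y2)) reduces to y3 ∘ y5 ∘ y6 ∘ y7 ∘ y2
g(y4, g(g(y3, g(y5, y6)), g(y7, y2))) reduces to y4 ∘ y3 ∘ y5 ∘ y6 ∘ y7 ∘ y2
g(g(y4, g(g(y3, g(y5, y6)), g(y7, y2))), y1) reduces to y4 ∘ y3 ∘ y5 ∘ y6 ∘ y7 ∘ y2 ∘ y1


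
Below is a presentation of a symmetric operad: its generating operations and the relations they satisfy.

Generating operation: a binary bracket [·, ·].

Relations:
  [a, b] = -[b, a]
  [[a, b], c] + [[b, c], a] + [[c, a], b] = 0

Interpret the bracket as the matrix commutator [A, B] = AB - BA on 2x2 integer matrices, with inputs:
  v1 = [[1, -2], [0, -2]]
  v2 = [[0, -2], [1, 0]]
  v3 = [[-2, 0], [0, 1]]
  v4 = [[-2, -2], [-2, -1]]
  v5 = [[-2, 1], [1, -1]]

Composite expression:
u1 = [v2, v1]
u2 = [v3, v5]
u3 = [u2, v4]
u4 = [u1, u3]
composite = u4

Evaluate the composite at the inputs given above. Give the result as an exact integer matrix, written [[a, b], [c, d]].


[[-9, -156], [84, 9]]

[v2, v1] = [[2, 6], [3, -2]]
[v3, v5] = [[0, -3], [3, 0]]
[[v3, v5], v4] = [[12, -3], [-3, -12]]
[[v2, v1], [[v3, v5], v4]] = [[-9, -156], [84, 9]]


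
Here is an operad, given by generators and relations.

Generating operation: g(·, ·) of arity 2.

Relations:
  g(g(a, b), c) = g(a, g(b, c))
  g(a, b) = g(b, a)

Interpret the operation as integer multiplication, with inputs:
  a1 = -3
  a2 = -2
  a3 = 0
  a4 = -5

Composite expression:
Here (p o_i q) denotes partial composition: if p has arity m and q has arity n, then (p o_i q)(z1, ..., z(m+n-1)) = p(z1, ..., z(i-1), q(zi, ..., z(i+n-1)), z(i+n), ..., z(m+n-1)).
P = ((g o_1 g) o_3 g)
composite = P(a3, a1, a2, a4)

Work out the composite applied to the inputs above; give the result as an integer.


0

g(a3, a1) = 0
g(a2, a4) = 10
g(g(a3, a1), g(a2, a4)) = 0


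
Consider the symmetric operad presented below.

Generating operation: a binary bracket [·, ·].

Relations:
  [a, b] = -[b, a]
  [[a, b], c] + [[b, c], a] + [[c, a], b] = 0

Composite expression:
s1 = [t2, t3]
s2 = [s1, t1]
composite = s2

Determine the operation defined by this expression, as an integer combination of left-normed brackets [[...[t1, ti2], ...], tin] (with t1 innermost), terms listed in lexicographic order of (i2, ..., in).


-[[t1, t2], t3] + [[t1, t3], t2]

Antisymmetry and Jacobi reduce to t1-anchored left-normed brackets.
Composite bracket: [[t2, t3], t1]
The bracket unfolds into 4 signed words via [a, b] = ab - ba (2^2 = 4).
The t1-initial words carry the normal form:
  sign of t1t2t3 is -1, so it contributes -[[t1, t2], t3]
  sign of t1t3t2 is +1, so it contributes +[[t1, t3], t2]


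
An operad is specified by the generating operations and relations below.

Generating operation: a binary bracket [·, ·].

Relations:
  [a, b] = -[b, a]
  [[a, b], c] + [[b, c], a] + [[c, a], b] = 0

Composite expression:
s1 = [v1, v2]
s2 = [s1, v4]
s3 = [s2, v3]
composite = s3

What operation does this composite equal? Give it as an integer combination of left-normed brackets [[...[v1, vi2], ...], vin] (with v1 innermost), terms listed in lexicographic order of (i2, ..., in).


[[[v1, v2], v4], v3]


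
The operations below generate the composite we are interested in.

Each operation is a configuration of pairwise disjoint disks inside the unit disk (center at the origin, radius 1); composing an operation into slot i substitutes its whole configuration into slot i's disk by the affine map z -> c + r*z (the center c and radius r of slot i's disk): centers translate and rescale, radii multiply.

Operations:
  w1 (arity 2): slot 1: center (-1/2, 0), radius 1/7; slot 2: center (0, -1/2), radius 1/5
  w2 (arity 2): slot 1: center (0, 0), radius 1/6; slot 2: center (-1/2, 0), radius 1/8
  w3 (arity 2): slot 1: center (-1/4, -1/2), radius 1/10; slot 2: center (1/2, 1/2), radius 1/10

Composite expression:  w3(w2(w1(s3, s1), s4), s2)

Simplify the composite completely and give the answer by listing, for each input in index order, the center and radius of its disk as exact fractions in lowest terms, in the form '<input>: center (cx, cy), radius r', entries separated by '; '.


s1: center (-1/4, -61/120), radius 1/300; s2: center (1/2, 1/2), radius 1/10; s3: center (-31/120, -1/2), radius 1/420; s4: center (-3/10, -1/2), radius 1/80


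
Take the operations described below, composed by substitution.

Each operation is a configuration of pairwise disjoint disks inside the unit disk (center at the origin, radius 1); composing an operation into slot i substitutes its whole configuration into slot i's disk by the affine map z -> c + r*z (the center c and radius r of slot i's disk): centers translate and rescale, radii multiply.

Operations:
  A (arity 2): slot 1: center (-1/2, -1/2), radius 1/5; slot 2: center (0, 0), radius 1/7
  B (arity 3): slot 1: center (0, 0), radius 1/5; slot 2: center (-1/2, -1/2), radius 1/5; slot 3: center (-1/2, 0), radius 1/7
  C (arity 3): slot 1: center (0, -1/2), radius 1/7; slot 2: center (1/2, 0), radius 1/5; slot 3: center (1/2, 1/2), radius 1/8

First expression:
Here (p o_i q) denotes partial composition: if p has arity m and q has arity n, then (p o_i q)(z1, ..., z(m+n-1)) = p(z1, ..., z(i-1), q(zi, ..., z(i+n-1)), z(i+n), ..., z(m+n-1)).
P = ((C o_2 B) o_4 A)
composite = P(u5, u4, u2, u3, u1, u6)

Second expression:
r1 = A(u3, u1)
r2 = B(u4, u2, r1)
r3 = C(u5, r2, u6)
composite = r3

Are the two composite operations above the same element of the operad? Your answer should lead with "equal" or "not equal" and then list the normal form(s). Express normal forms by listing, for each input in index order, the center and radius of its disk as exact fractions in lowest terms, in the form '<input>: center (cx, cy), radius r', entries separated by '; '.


equal: each reduces to u1: center (2/5, 0), radius 1/245; u2: center (2/5, -1/10), radius 1/25; u3: center (27/70, -1/70), radius 1/175; u4: center (1/2, 0), radius 1/25; u5: center (0, -1/2), radius 1/7; u6: center (1/2, 1/2), radius 1/8


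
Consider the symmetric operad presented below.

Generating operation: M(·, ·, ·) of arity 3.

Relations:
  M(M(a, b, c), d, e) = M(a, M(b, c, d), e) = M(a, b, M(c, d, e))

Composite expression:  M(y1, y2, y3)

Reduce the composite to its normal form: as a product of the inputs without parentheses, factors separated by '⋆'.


Key point: M is associative — brackets drop, the y-order remains.
M(y1, y2, y3) unparenthesizes to y1 ⋆ y2 ⋆ y3

y1 ⋆ y2 ⋆ y3


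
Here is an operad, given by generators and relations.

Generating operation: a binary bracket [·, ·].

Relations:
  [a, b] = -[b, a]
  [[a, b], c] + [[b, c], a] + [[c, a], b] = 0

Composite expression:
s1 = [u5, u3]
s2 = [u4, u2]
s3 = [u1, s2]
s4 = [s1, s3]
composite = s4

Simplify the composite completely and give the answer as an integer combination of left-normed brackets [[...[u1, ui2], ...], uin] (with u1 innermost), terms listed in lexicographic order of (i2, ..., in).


Left-normed coefficients sit on the u1-initial expansion words.
Composite bracket: [[u5, u3], [u1, [u4, u2]]]
Each bracket splits as ab - ba, giving 16 signed words (2^4 = 16).
Collect the words opening with u1:
  the word u1u2u4u3u5 carries sign -1 and contributes -[[[[u1, u2], u4], u3], u5]
  the word u1u2u4u5u3 carries sign +1 and contributes +[[[[u1, u2], u4], u5], u3]
  the word u1u4u2u3u5 carries sign +1 and contributes +[[[[u1, u4], u2], u3], u5]
  the word u1u4u2u5u3 carries sign -1 and contributes -[[[[u1, u4], u2], u5], u3]

-[[[[u1, u2], u4], u3], u5] + [[[[u1, u2], u4], u5], u3] + [[[[u1, u4], u2], u3], u5] - [[[[u1, u4], u2], u5], u3]


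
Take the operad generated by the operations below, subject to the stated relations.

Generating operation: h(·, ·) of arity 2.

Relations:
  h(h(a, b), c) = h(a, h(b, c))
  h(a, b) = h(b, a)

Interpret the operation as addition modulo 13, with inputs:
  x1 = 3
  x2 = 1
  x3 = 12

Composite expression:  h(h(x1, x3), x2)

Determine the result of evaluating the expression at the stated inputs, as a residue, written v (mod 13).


3 (mod 13)

h(x1, x3) = 2
h(h(x1, x3), x2) = 3


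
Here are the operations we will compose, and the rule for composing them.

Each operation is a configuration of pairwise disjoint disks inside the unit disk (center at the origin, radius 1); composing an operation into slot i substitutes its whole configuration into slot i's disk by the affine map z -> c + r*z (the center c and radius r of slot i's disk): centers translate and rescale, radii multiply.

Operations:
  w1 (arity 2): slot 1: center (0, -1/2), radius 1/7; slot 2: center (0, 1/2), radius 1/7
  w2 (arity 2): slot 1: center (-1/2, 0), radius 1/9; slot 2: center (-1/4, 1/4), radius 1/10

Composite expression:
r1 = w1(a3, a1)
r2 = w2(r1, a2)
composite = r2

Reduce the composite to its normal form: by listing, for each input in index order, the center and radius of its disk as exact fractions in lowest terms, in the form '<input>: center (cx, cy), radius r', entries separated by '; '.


a1: center (-1/2, 1/18), radius 1/63; a2: center (-1/4, 1/4), radius 1/10; a3: center (-1/2, -1/18), radius 1/63

Nesting under w2 composes maps z -> c + r*z down each a-path.
a3 passes through 2 substitutions, ending at center (-1/2, -1/18), radius 1/63
a1 passes through 2 substitutions, ending at center (-1/2, 1/18), radius 1/63
a2 passes through 1 substitution, ending at center (-1/4, 1/4), radius 1/10


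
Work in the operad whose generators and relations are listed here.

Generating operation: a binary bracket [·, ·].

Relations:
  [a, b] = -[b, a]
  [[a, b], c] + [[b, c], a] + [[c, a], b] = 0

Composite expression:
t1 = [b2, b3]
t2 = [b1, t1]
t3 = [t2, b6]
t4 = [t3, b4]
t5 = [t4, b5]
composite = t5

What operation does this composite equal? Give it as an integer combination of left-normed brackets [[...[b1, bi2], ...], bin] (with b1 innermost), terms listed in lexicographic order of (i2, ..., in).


[[[[[b1, b2], b3], b6], b4], b5] - [[[[[b1, b3], b2], b6], b4], b5]


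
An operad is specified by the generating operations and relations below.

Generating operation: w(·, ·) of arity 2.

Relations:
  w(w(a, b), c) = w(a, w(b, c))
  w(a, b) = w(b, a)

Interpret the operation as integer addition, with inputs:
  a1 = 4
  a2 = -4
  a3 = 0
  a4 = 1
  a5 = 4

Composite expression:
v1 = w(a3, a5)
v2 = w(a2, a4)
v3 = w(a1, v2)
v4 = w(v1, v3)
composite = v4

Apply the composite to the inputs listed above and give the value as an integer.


5


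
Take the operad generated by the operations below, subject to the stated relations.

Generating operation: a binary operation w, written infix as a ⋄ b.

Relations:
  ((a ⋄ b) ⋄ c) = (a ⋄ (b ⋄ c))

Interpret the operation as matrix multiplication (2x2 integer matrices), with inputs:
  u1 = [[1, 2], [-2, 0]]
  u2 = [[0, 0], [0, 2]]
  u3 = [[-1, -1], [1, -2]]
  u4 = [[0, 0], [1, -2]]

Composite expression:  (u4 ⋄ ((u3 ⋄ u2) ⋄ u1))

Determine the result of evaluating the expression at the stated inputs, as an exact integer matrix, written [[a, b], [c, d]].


[[0, 0], [-12, 0]]

(u3 ⋄ u2) = [[0, -2], [0, -4]]
((u3 ⋄ u2) ⋄ u1) = [[4, 0], [8, 0]]
(u4 ⋄ ((u3 ⋄ u2) ⋄ u1)) = [[0, 0], [-12, 0]]


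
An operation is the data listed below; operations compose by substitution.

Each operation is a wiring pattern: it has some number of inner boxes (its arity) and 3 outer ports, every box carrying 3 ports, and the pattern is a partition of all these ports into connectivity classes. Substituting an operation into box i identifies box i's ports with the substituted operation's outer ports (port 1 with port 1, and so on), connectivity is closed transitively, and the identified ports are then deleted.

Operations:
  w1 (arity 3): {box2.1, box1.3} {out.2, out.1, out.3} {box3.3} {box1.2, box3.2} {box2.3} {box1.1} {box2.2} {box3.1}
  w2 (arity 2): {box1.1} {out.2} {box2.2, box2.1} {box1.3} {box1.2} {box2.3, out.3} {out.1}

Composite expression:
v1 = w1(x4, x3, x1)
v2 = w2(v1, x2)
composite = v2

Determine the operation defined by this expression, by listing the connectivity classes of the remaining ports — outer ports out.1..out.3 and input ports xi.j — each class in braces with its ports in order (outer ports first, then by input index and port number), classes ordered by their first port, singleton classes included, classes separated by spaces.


{out.1} {out.2} {out.3, x2.3} {x1.1} {x1.2, x4.2} {x1.3} {x2.1, x2.2} {x3.1, x4.3} {x3.2} {x3.3} {x4.1}

After gluing at w2, chains via deleted ports link the x-ports.
the subtree at w1 composes to {out.1, out.2, out.3} {x1.1} {x1.2, x4.2} {x1.3} {x3.1, x4.3} {x3.2} {x3.3} {x4.1} on (x4, x3, x1); out.j = own outer ports
the subtree at w2 composes to {out.1} {out.2} {out.3, x2.3} {x1.1} {x1.2, x4.2} {x1.3} {x2.1, x2.2} {x3.1, x4.3} {x3.2} {x3.3} {x4.1} on (x4, x3, x1, x2); out.j = own outer ports


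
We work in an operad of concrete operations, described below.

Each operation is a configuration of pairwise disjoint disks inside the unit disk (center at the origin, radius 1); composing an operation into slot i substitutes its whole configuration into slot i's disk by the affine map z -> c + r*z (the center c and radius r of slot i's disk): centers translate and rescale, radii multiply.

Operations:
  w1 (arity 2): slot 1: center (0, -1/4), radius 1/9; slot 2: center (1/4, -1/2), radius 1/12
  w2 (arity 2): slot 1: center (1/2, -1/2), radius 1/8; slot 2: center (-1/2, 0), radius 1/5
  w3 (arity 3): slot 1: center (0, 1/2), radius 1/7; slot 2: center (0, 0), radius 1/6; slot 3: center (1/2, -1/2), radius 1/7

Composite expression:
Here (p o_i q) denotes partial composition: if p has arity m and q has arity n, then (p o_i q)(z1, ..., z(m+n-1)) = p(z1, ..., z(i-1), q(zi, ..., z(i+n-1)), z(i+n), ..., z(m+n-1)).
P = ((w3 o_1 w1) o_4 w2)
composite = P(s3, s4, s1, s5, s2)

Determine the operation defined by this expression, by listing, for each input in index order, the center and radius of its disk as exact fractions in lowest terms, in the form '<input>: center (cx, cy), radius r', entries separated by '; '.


s1: center (0, 0), radius 1/6; s2: center (3/7, -1/2), radius 1/35; s3: center (0, 13/28), radius 1/63; s4: center (1/28, 3/7), radius 1/84; s5: center (4/7, -4/7), radius 1/56

Below w3, radii multiply path by path; the s-disk centers shift.
s3: after 2 affine steps, its disk has center (0, 13/28), radius 1/63
s4: after 2 affine steps, its disk has center (1/28, 3/7), radius 1/84
s1: after 1 affine step, its disk has center (0, 0), radius 1/6
s5: after 2 affine steps, its disk has center (4/7, -4/7), radius 1/56
s2: after 2 affine steps, its disk has center (3/7, -1/2), radius 1/35


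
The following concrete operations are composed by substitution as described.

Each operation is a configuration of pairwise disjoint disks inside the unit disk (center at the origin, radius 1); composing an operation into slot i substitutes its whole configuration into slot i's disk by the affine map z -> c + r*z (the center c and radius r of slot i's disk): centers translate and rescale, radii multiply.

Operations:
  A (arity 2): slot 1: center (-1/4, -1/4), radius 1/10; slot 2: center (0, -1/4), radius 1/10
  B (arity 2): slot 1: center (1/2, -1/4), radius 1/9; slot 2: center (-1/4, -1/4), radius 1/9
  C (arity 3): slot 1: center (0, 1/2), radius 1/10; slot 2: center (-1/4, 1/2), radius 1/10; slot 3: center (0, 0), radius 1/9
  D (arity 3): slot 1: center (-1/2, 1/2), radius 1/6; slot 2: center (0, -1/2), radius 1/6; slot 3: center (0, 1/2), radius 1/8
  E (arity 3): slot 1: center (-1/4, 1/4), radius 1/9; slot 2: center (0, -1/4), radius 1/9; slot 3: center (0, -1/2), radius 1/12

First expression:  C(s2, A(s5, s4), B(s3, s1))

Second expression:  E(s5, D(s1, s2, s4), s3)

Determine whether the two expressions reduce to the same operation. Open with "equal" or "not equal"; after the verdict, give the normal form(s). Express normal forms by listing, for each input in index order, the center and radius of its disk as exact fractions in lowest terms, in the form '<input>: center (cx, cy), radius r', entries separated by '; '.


not equal: they reduce to s1: center (-1/36, -1/36), radius 1/81; s2: center (0, 1/2), radius 1/10; s3: center (1/18, -1/36), radius 1/81; s4: center (-1/4, 19/40), radius 1/100; s5: center (-11/40, 19/40), radius 1/100 and s1: center (-1/18, -7/36), radius 1/54; s2: center (0, -11/36), radius 1/54; s3: center (0, -1/2), radius 1/12; s4: center (0, -7/36), radius 1/72; s5: center (-1/4, 1/4), radius 1/9


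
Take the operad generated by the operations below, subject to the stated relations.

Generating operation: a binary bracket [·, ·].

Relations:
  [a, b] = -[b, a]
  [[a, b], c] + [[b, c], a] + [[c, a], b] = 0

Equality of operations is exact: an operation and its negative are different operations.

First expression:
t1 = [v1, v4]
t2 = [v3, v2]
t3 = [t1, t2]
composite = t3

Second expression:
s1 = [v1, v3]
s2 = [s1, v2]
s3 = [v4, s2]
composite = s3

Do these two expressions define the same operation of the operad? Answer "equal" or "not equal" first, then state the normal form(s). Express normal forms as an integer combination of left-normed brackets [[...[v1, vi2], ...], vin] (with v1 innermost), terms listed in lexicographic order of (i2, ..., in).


not equal; the first gives -[[[v1, v4], v2], v3] + [[[v1, v4], v3], v2] and the second -[[[v1, v3], v2], v4]

In normal form, the first expression is -[[[v1, v4], v2], v3] + [[[v1, v4], v3], v2]
In normal form, the second expression is -[[[v1, v3], v2], v4]
They disagree, so not equal.


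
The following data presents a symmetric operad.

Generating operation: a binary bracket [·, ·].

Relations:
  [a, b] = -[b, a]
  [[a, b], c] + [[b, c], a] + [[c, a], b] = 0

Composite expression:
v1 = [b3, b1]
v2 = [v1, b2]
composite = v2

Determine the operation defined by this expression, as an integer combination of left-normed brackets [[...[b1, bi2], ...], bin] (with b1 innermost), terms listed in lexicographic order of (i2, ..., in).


In the tensor algebra, words opening b1 carry the b1-anchored form.
Composite bracket: [[b3, b1], b2]
Each bracket splits as ab - ba, giving 4 signed words (2^2 = 4).
Coefficients come from the b1-initial words:
  the word b1b3b2 carries sign -1 and contributes -[[b1, b3], b2]

-[[b1, b3], b2]
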